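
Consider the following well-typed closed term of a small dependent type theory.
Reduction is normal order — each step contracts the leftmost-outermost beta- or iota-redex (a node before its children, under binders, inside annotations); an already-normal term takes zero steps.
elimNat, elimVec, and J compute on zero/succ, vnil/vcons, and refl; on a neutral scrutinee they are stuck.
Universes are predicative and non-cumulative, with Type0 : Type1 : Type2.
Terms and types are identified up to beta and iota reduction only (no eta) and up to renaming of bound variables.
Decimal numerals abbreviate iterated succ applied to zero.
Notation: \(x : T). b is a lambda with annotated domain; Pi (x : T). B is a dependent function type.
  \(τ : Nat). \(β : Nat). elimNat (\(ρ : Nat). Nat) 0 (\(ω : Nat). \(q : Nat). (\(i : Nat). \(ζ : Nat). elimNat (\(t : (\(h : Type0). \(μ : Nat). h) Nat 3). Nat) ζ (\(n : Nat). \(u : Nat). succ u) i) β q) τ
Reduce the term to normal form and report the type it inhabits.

reduced normal form:
  \(τ : Nat). \(β : Nat). elimNat (\(ρ : Nat). Nat) 0 (\(ω : Nat). \(q : Nat). elimNat (\(i : Nat). Nat) q (\(ζ : Nat). \(t : Nat). succ t) β) τ
the term's type:
  Pi (τ : Nat). Pi (β : Nat). Nat


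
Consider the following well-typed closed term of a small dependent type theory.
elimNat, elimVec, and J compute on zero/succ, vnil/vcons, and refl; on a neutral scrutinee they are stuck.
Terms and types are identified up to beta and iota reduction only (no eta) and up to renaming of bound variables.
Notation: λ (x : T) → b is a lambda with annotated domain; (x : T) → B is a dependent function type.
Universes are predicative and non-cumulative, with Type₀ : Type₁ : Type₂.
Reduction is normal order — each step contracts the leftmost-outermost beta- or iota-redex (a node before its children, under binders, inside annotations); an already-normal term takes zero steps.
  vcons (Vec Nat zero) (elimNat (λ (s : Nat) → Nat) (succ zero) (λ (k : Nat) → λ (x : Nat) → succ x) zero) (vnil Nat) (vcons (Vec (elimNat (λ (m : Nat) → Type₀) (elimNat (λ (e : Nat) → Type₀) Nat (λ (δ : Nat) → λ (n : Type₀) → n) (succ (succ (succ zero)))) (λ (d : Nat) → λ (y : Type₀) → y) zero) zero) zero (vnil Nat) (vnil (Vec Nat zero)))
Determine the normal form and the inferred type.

normal form:
  vcons (Vec Nat zero) (succ zero) (vnil Nat) (vcons (Vec Nat zero) zero (vnil Nat) (vnil (Vec Nat zero)))
the term's type:
  Vec (Vec Nat zero) (succ (succ zero))
observation: the term reaches its normal form after 12 normal-order steps.


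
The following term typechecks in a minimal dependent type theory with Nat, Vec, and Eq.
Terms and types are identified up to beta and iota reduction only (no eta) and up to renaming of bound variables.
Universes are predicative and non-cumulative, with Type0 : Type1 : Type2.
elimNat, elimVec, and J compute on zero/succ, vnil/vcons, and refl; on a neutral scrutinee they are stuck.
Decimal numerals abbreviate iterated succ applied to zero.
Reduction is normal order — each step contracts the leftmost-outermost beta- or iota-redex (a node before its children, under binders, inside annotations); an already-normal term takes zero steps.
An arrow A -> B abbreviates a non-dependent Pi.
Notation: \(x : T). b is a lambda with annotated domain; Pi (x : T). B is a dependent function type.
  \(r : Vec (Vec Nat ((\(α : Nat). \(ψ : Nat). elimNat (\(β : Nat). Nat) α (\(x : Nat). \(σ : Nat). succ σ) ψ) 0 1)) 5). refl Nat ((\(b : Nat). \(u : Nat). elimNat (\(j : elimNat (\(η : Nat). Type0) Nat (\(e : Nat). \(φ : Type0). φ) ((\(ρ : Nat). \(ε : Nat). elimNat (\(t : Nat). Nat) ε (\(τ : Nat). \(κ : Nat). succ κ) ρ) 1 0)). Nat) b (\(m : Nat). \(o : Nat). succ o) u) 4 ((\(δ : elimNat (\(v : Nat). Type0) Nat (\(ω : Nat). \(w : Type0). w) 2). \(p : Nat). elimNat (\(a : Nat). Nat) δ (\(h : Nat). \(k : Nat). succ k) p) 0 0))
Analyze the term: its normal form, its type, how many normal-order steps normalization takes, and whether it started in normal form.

resulting normal form:
  \(r : Vec (Vec Nat 1) 5). refl Nat 4
the term's type:
  Vec (Vec Nat 1) 5 -> Eq Nat 4 4
normal-order step count: 22
term was already normal: no
first redex: a beta-redex


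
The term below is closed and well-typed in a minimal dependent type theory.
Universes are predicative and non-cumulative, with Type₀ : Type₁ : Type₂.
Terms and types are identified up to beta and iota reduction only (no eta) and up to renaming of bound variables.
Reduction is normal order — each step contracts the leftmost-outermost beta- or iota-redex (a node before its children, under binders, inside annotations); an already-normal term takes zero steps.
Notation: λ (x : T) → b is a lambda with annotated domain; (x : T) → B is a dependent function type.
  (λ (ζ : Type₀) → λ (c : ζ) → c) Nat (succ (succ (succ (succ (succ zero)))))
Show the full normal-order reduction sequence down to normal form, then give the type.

reduction (normal order):
  (λ (ζ : Type₀) → λ (c : ζ) → c) Nat (succ (succ (succ (succ (succ zero)))))
  ~> (λ (ζ : Nat) → ζ) (succ (succ (succ (succ (succ zero)))))
  ~> succ (succ (succ (succ (succ zero))))
type:
  Nat


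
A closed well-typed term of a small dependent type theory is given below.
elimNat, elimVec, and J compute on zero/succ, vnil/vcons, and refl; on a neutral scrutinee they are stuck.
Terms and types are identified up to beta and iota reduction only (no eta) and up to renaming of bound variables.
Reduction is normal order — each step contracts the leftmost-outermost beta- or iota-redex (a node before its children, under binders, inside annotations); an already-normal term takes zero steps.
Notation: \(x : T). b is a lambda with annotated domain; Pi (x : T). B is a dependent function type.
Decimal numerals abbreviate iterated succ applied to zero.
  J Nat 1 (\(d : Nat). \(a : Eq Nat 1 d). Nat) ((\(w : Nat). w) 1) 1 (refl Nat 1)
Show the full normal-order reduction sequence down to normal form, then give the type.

normal-order reduction sequence:
  J Nat 1 (\(d : Nat). \(a : Eq Nat 1 d). Nat) ((\(w : Nat). w) 1) 1 (refl Nat 1)
  ~> (\(d : Nat). d) 1
  ~> 1
the term's type:
  Nat


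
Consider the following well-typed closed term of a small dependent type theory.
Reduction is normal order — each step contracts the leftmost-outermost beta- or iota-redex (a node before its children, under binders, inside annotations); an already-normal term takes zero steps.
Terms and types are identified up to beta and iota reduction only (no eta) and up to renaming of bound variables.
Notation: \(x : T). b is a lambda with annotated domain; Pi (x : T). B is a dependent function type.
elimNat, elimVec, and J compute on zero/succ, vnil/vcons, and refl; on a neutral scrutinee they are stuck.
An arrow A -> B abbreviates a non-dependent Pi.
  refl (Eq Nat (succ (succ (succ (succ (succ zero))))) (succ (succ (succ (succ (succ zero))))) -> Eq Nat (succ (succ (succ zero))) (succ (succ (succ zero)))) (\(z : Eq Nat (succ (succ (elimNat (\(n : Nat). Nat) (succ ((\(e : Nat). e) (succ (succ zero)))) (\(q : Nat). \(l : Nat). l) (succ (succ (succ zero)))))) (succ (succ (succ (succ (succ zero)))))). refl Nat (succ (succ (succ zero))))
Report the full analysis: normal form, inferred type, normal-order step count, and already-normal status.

normal form:
  refl (Eq Nat (succ (succ (succ (succ (succ zero))))) (succ (succ (succ (succ (succ zero))))) -> Eq Nat (succ (succ (succ zero))) (succ (succ (succ zero)))) (\(z : Eq Nat (succ (succ (succ (succ (succ zero))))) (succ (succ (succ (succ (succ zero)))))). refl Nat (succ (succ (succ zero))))
type:
  Eq (Eq Nat (succ (succ (succ (succ (succ zero))))) (succ (succ (succ (succ (succ zero))))) -> Eq Nat (succ (succ (succ zero))) (succ (succ (succ zero)))) (\(z : Eq Nat (succ (succ (succ (succ (succ zero))))) (succ (succ (succ (succ (succ zero)))))). refl Nat (succ (succ (succ zero)))) (\(n : Eq Nat (succ (succ (succ (succ (succ zero))))) (succ (succ (succ (succ (succ zero)))))). refl Nat (succ (succ (succ zero))))
normal-order step count: 11
started in normal form: no
first contracted redex: an elimNat iota-redex


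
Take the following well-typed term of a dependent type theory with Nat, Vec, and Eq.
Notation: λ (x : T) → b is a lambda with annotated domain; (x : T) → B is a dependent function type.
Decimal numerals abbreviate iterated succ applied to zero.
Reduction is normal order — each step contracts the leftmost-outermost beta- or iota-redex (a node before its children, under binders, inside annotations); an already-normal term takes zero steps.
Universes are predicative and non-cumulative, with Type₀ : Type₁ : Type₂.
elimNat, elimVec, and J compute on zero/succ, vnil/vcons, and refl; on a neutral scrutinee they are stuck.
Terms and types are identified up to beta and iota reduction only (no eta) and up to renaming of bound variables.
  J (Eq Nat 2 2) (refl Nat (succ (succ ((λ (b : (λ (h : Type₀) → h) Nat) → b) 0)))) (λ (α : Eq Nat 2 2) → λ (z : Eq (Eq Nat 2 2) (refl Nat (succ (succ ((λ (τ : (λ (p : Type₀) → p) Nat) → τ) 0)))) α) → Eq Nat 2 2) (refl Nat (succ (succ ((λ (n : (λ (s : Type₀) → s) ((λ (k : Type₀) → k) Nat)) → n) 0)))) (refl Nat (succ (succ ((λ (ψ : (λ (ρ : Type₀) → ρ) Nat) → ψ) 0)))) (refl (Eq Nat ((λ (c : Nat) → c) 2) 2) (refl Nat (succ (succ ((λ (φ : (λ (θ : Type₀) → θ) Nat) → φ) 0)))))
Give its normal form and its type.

reduced normal form:
  refl Nat 2
inferred type:
  Eq Nat 2 2


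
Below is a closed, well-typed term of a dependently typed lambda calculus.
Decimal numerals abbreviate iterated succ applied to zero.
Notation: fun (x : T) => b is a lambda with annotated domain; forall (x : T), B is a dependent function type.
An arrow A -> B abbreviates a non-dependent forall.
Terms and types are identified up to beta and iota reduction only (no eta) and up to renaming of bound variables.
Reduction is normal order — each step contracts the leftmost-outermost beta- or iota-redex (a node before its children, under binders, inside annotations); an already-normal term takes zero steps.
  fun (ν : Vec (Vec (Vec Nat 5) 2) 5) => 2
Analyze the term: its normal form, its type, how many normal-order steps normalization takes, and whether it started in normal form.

reduced normal form:
  fun (ν : Vec (Vec (Vec Nat 5) 2) 5) => 2
the term's type:
  Vec (Vec (Vec Nat 5) 2) 5 -> Nat
reduction steps (normal order): 0
started in normal form: yes


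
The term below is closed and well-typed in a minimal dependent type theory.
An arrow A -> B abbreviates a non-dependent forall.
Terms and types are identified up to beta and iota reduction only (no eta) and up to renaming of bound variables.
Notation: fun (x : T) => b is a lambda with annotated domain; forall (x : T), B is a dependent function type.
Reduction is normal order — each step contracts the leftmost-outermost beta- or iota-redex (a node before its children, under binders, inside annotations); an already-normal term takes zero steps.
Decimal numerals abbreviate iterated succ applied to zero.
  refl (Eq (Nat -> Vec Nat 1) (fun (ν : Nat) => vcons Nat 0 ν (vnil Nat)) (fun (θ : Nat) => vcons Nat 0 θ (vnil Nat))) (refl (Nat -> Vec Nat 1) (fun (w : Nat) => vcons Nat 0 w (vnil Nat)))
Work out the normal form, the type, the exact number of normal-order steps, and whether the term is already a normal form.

normal form:
  refl (Eq (Nat -> Vec Nat 1) (fun (ν : Nat) => vcons Nat 0 ν (vnil Nat)) (fun (θ : Nat) => vcons Nat 0 θ (vnil Nat))) (refl (Nat -> Vec Nat 1) (fun (w : Nat) => vcons Nat 0 w (vnil Nat)))
inferred type:
  Eq (Eq (Nat -> Vec Nat 1) (fun (ν : Nat) => vcons Nat 0 ν (vnil Nat)) (fun (θ : Nat) => vcons Nat 0 θ (vnil Nat))) (refl (Nat -> Vec Nat 1) (fun (w : Nat) => vcons Nat 0 w (vnil Nat))) (refl (Nat -> Vec Nat 1) (fun (a : Nat) => vcons Nat 0 a (vnil Nat)))
steps to reach normal form (normal order): 0
term was already normal: yes


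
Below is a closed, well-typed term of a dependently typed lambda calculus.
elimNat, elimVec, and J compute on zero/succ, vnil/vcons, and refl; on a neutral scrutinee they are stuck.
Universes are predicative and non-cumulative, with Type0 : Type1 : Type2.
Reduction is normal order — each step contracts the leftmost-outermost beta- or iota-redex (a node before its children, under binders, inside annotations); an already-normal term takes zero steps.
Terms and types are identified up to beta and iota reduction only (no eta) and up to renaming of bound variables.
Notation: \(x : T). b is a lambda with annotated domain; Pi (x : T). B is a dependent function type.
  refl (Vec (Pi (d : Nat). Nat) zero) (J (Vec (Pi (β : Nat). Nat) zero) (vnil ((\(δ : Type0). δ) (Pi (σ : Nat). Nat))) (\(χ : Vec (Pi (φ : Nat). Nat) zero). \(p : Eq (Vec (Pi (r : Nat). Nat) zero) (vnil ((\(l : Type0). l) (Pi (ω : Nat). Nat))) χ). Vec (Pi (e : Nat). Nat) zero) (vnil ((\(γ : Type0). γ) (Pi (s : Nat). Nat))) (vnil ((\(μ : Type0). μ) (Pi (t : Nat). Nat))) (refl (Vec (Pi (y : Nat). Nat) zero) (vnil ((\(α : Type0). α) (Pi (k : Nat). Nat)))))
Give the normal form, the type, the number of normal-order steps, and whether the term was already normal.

reduced normal form:
  refl (Vec (Pi (d : Nat). Nat) zero) (vnil (Pi (β : Nat). Nat))
type:
  Eq (Vec (Pi (d : Nat). Nat) zero) (vnil (Pi (β : Nat). Nat)) (vnil (Pi (δ : Nat). Nat))
steps to reach normal form (normal order): 2
term was already normal: no
first contracted redex: a J iota-redex


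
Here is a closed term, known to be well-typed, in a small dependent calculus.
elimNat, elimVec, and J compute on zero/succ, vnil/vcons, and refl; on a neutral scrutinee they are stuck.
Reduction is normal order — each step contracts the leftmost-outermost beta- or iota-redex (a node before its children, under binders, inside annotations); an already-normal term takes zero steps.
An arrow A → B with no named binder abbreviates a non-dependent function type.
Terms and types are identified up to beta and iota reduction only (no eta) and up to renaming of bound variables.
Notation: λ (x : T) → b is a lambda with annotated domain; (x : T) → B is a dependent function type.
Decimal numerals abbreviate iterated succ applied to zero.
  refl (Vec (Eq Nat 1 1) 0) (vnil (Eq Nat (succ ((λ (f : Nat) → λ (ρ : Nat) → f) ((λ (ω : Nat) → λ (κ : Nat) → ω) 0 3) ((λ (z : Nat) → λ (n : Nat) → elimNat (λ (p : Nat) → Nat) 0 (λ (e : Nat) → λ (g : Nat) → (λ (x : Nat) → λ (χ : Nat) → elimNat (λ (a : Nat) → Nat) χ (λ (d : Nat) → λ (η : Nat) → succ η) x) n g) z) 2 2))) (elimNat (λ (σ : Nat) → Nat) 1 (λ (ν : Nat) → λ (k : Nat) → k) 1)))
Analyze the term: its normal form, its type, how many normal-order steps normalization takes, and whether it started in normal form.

reduced normal form:
  refl (Vec (Eq Nat 1 1) 0) (vnil (Eq Nat 1 1))
type:
  Eq (Vec (Eq Nat 1 1) 0) (vnil (Eq Nat 1 1)) (vnil (Eq Nat 1 1))
normal-order step count: 8
term was already normal: no
first contracted redex: a beta-redex


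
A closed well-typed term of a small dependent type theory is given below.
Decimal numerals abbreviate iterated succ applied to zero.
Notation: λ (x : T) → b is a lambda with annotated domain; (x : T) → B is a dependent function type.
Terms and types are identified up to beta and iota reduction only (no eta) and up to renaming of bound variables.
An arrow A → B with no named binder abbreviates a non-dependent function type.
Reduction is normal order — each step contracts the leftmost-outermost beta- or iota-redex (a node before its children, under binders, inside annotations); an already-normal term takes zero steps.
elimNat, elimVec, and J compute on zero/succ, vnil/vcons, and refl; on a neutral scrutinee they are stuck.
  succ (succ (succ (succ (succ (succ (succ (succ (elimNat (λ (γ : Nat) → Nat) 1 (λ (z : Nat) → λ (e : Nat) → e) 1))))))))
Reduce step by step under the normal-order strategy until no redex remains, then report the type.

normal-order reduction sequence:
  succ (succ (succ (succ (succ (succ (succ (succ (elimNat (λ (γ : Nat) → Nat) 1 (λ (z : Nat) → λ (e : Nat) → e) 1))))))))
  ~> succ (succ (succ (succ (succ (succ (succ (succ ((λ (γ : Nat) → λ (z : Nat) → z) 0 (elimNat (λ (e : Nat) → Nat) 1 (λ (ν : Nat) → λ (i : Nat) → i) 0)))))))))
  ~> succ (succ (succ (succ (succ (succ (succ (succ ((λ (γ : Nat) → γ) (elimNat (λ (z : Nat) → Nat) 1 (λ (e : Nat) → λ (ν : Nat) → ν) 0)))))))))
  ~> succ (succ (succ (succ (succ (succ (succ (succ (elimNat (λ (γ : Nat) → Nat) 1 (λ (z : Nat) → λ (e : Nat) → e) 0))))))))
  ~> 9
the term's type:
  Nat


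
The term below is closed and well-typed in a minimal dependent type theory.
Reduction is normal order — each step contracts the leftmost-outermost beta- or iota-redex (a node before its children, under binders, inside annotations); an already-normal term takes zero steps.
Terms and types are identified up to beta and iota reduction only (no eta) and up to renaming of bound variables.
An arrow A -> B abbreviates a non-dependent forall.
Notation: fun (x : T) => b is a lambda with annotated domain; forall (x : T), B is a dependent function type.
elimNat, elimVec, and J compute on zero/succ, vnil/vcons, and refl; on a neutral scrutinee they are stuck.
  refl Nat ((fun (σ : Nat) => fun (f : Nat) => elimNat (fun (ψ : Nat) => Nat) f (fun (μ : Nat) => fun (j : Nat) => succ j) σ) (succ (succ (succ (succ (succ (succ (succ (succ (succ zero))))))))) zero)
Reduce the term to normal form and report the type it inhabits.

normal form:
  refl Nat (succ (succ (succ (succ (succ (succ (succ (succ (succ zero)))))))))
inferred type:
  Eq Nat (succ (succ (succ (succ (succ (succ (succ (succ (succ zero))))))))) (succ (succ (succ (succ (succ (succ (succ (succ (succ zero)))))))))
observation: 30 normal-order steps separate the term from its normal form.


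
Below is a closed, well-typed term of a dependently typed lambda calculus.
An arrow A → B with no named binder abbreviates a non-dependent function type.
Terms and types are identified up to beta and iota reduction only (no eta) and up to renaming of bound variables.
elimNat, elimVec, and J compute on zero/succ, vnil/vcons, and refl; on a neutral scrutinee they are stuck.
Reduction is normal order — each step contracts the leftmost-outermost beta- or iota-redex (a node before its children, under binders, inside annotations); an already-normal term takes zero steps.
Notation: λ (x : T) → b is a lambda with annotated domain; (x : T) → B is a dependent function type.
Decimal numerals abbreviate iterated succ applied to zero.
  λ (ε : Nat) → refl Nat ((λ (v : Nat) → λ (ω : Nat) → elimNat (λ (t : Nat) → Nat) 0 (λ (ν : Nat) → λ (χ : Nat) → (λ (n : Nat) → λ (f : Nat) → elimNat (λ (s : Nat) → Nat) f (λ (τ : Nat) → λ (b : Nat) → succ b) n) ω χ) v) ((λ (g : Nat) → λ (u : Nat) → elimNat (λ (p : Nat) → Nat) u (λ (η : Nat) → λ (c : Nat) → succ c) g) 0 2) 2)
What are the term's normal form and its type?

reduced normal form:
  λ (ε : Nat) → refl Nat 4
inferred type:
  Nat → Eq Nat 4 4


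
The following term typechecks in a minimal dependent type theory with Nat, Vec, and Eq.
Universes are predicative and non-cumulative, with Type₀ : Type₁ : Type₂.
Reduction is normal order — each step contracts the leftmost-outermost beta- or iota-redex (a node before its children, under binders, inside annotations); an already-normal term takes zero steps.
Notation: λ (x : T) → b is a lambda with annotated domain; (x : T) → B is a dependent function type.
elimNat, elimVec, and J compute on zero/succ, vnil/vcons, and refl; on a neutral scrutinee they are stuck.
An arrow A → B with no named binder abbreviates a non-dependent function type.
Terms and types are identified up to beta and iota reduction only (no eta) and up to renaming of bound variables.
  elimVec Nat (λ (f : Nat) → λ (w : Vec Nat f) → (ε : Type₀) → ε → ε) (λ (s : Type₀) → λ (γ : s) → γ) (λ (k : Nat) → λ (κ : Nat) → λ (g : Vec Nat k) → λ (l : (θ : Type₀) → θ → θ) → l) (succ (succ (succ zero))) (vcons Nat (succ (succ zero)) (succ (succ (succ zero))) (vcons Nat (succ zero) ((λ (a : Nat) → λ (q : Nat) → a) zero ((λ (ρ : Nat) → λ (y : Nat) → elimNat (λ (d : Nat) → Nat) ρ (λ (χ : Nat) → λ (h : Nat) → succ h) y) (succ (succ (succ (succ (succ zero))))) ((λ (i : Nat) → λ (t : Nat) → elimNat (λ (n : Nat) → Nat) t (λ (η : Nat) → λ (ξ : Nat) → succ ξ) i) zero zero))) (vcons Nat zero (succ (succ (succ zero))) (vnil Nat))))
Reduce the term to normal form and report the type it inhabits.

resulting normal form:
  λ (f : Type₀) → λ (w : f) → w
inferred type:
  (f : Type₀) → f → f
observation: the term reaches its normal form after 16 normal-order steps.


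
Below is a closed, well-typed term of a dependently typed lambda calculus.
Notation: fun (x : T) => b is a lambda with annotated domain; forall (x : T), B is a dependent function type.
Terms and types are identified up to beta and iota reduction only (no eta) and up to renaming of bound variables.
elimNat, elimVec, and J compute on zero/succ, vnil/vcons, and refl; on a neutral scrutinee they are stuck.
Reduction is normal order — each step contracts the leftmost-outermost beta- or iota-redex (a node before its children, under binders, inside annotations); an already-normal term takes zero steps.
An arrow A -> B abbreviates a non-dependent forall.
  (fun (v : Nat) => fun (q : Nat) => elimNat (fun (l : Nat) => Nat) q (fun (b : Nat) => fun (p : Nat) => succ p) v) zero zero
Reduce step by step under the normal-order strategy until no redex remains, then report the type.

normal-order reduction sequence:
  (fun (v : Nat) => fun (q : Nat) => elimNat (fun (l : Nat) => Nat) q (fun (b : Nat) => fun (p : Nat) => succ p) v) zero zero
  ~> (fun (v : Nat) => elimNat (fun (q : Nat) => Nat) v (fun (l : Nat) => fun (b : Nat) => succ b) zero) zero
  ~> elimNat (fun (v : Nat) => Nat) zero (fun (q : Nat) => fun (l : Nat) => succ l) zero
  ~> zero
type:
  Nat


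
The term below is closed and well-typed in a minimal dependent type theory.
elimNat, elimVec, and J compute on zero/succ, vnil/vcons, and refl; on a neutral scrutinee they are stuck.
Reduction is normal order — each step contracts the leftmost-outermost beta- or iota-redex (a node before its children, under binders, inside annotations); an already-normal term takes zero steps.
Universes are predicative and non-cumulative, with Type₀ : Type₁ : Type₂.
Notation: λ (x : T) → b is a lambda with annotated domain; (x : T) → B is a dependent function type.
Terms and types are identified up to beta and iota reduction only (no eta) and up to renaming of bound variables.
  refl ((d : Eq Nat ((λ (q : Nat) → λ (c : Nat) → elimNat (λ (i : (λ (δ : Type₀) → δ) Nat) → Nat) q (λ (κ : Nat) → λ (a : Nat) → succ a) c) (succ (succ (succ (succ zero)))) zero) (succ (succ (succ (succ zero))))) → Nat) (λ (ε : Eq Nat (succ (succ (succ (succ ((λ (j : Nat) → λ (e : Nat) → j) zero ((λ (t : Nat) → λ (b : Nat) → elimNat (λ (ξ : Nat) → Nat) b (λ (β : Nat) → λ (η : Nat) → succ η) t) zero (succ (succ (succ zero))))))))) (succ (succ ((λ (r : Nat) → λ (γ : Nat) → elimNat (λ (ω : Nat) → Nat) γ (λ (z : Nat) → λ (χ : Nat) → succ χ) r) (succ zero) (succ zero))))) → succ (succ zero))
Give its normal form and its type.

normal form:
  refl ((d : Eq Nat (succ (succ (succ (succ zero)))) (succ (succ (succ (succ zero))))) → Nat) (λ (q : Eq Nat (succ (succ (succ (succ zero)))) (succ (succ (succ (succ zero))))) → succ (succ zero))
inferred type:
  Eq ((d : Eq Nat (succ (succ (succ (succ zero)))) (succ (succ (succ (succ zero))))) → Nat) (λ (q : Eq Nat (succ (succ (succ (succ zero)))) (succ (succ (succ (succ zero))))) → succ (succ zero)) (λ (c : Eq Nat (succ (succ (succ (succ zero)))) (succ (succ (succ (succ zero))))) → succ (succ zero))
observation: reduction starts at a beta-redex, and 11 normal-order steps reach the normal form.


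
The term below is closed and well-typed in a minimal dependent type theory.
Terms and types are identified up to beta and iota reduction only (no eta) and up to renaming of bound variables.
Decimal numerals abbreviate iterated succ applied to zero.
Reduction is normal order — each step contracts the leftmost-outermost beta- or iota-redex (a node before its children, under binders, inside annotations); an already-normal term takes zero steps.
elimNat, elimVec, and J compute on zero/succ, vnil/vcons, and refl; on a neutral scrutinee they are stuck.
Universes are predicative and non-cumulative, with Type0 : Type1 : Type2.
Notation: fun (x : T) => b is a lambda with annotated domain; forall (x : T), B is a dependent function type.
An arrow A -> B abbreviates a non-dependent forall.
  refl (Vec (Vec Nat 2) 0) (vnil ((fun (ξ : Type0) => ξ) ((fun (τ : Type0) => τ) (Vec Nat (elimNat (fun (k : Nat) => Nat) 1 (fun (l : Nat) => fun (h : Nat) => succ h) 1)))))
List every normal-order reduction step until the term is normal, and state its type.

normal-order reduction sequence:
  refl (Vec (Vec Nat 2) 0) (vnil ((fun (ξ : Type0) => ξ) ((fun (τ : Type0) => τ) (Vec Nat (elimNat (fun (k : Nat) => Nat) 1 (fun (l : Nat) => fun (h : Nat) => succ h) 1)))))
  ~> refl (Vec (Vec Nat 2) 0) (vnil ((fun (ξ : Type0) => ξ) (Vec Nat (elimNat (fun (τ : Nat) => Nat) 1 (fun (k : Nat) => fun (l : Nat) => succ l) 1))))
  ~> refl (Vec (Vec Nat 2) 0) (vnil (Vec Nat (elimNat (fun (ξ : Nat) => Nat) 1 (fun (τ : Nat) => fun (k : Nat) => succ k) 1)))
  ~> refl (Vec (Vec Nat 2) 0) (vnil (Vec Nat ((fun (ξ : Nat) => fun (τ : Nat) => succ τ) 0 (elimNat (fun (k : Nat) => Nat) 1 (fun (l : Nat) => fun (h : Nat) => succ h) 0))))
  ~> refl (Vec (Vec Nat 2) 0) (vnil (Vec Nat ((fun (ξ : Nat) => succ ξ) (elimNat (fun (τ : Nat) => Nat) 1 (fun (k : Nat) => fun (l : Nat) => succ l) 0))))
  ~> refl (Vec (Vec Nat 2) 0) (vnil (Vec Nat (succ (elimNat (fun (ξ : Nat) => Nat) 1 (fun (τ : Nat) => fun (k : Nat) => succ k) 0))))
  ~> refl (Vec (Vec Nat 2) 0) (vnil (Vec Nat 2))
type:
  Eq (Vec (Vec Nat 2) 0) (vnil (Vec Nat 2)) (vnil (Vec Nat 2))


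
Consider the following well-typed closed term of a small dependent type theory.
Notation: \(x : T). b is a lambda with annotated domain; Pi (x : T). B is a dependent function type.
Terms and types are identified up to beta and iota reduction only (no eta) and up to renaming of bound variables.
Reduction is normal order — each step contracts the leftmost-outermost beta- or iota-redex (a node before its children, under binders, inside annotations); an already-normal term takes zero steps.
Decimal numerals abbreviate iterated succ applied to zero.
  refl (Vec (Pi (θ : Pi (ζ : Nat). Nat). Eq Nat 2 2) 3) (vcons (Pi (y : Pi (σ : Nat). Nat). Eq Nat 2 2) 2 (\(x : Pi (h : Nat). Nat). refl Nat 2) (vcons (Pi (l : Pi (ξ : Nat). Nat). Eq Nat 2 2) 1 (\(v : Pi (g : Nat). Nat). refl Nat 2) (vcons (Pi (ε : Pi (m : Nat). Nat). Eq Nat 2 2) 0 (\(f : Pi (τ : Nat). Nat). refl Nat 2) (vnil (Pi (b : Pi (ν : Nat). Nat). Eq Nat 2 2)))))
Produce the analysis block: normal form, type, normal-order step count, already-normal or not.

normal form:
  refl (Vec (Pi (θ : Pi (ζ : Nat). Nat). Eq Nat 2 2) 3) (vcons (Pi (y : Pi (σ : Nat). Nat). Eq Nat 2 2) 2 (\(x : Pi (h : Nat). Nat). refl Nat 2) (vcons (Pi (l : Pi (ξ : Nat). Nat). Eq Nat 2 2) 1 (\(v : Pi (g : Nat). Nat). refl Nat 2) (vcons (Pi (ε : Pi (m : Nat). Nat). Eq Nat 2 2) 0 (\(f : Pi (τ : Nat). Nat). refl Nat 2) (vnil (Pi (b : Pi (ν : Nat). Nat). Eq Nat 2 2)))))
inferred type:
  Eq (Vec (Pi (θ : Pi (ζ : Nat). Nat). Eq Nat 2 2) 3) (vcons (Pi (y : Pi (σ : Nat). Nat). Eq Nat 2 2) 2 (\(x : Pi (h : Nat). Nat). refl Nat 2) (vcons (Pi (l : Pi (ξ : Nat). Nat). Eq Nat 2 2) 1 (\(v : Pi (g : Nat). Nat). refl Nat 2) (vcons (Pi (ε : Pi (m : Nat). Nat). Eq Nat 2 2) 0 (\(f : Pi (τ : Nat). Nat). refl Nat 2) (vnil (Pi (b : Pi (ν : Nat). Nat). Eq Nat 2 2))))) (vcons (Pi (t : Pi (s : Nat). Nat). Eq Nat 2 2) 2 (\(η : Pi (α : Nat). Nat). refl Nat 2) (vcons (Pi (γ : Pi (o : Nat). Nat). Eq Nat 2 2) 1 (\(β : Pi (ψ : Nat). Nat). refl Nat 2) (vcons (Pi (i : Pi (p : Nat). Nat). Eq Nat 2 2) 0 (\(κ : Pi (q : Nat). Nat). refl Nat 2) (vnil (Pi (χ : Pi (u : Nat). Nat). Eq Nat 2 2)))))
normal-order step count: 0
started in normal form: yes


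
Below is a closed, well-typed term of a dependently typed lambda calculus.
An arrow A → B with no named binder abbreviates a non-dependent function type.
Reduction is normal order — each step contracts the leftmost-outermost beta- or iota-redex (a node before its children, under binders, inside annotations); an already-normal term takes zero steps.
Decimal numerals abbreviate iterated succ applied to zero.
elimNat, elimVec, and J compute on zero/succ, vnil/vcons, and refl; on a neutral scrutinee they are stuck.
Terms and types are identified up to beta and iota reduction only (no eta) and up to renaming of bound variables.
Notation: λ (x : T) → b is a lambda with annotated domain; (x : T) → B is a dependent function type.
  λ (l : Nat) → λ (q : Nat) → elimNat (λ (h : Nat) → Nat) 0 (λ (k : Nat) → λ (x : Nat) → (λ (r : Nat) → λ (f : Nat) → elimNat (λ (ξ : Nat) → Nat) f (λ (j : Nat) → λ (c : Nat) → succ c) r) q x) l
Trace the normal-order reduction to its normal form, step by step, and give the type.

normal-order reduction:
  λ (l : Nat) → λ (q : Nat) → elimNat (λ (h : Nat) → Nat) 0 (λ (k : Nat) → λ (x : Nat) → (λ (r : Nat) → λ (f : Nat) → elimNat (λ (ξ : Nat) → Nat) f (λ (j : Nat) → λ (c : Nat) → succ c) r) q x) l
  ~> λ (l : Nat) → λ (q : Nat) → elimNat (λ (h : Nat) → Nat) 0 (λ (k : Nat) → λ (x : Nat) → (λ (r : Nat) → elimNat (λ (f : Nat) → Nat) r (λ (ξ : Nat) → λ (j : Nat) → succ j) q) x) l
  ~> λ (l : Nat) → λ (q : Nat) → elimNat (λ (h : Nat) → Nat) 0 (λ (k : Nat) → λ (x : Nat) → elimNat (λ (r : Nat) → Nat) x (λ (f : Nat) → λ (ξ : Nat) → succ ξ) q) l
type:
  Nat → Nat → Nat


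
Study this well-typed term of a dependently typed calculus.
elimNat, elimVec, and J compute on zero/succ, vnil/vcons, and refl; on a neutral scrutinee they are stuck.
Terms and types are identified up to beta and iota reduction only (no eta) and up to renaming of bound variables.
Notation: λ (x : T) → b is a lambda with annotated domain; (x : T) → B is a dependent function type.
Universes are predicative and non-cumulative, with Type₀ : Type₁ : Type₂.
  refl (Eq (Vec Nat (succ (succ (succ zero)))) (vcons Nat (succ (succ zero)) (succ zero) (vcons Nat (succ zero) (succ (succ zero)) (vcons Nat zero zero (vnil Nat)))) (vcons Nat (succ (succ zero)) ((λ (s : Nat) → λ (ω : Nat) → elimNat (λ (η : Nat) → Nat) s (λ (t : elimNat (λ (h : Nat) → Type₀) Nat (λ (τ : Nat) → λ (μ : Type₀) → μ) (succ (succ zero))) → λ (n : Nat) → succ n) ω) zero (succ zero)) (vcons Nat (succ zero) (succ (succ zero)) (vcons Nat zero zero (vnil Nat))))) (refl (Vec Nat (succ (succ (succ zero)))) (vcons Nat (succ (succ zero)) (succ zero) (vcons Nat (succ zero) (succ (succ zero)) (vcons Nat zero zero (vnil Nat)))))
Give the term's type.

type:
  Eq (Eq (Vec Nat (succ (succ (succ zero)))) (vcons Nat (succ (succ zero)) (succ zero) (vcons Nat (succ zero) (succ (succ zero)) (vcons Nat zero zero (vnil Nat)))) (vcons Nat (succ (succ zero)) (succ zero) (vcons Nat (succ zero) (succ (succ zero)) (vcons Nat zero zero (vnil Nat))))) (refl (Vec Nat (succ (succ (succ zero)))) (vcons Nat (succ (succ zero)) (succ zero) (vcons Nat (succ zero) (succ (succ zero)) (vcons Nat zero zero (vnil Nat))))) (refl (Vec Nat (succ (succ (succ zero)))) (vcons Nat (succ (succ zero)) (succ zero) (vcons Nat (succ zero) (succ (succ zero)) (vcons Nat zero zero (vnil Nat)))))


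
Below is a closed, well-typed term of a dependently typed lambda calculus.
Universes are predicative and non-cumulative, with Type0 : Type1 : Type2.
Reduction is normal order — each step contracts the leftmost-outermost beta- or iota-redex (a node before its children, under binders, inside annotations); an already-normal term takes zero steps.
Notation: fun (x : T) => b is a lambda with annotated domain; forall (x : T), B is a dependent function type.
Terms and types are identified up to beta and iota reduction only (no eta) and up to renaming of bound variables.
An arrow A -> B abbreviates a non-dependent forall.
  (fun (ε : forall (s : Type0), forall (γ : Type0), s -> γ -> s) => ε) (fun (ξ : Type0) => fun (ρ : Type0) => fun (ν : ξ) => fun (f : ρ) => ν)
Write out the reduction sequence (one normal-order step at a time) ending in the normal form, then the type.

normal-order reduction sequence:
  (fun (ε : forall (s : Type0), forall (γ : Type0), s -> γ -> s) => ε) (fun (ξ : Type0) => fun (ρ : Type0) => fun (ν : ξ) => fun (f : ρ) => ν)
  ~> fun (ε : Type0) => fun (s : Type0) => fun (γ : ε) => fun (ξ : s) => γ
the term's type:
  forall (ε : Type0), forall (s : Type0), ε -> s -> ε


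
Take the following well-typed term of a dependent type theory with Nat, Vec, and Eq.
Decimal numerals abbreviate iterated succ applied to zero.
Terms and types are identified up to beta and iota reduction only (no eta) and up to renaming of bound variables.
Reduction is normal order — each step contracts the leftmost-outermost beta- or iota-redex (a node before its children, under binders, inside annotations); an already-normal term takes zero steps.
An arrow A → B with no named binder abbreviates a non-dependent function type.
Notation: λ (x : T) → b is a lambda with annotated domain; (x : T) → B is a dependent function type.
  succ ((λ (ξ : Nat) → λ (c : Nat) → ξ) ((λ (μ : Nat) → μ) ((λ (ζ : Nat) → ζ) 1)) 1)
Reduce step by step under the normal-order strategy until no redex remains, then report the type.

normal-order reduction sequence:
  succ ((λ (ξ : Nat) → λ (c : Nat) → ξ) ((λ (μ : Nat) → μ) ((λ (ζ : Nat) → ζ) 1)) 1)
  ~> succ ((λ (ξ : Nat) → (λ (c : Nat) → c) ((λ (μ : Nat) → μ) 1)) 1)
  ~> succ ((λ (ξ : Nat) → ξ) ((λ (c : Nat) → c) 1))
  ~> succ ((λ (ξ : Nat) → ξ) 1)
  ~> 2
type:
  Nat


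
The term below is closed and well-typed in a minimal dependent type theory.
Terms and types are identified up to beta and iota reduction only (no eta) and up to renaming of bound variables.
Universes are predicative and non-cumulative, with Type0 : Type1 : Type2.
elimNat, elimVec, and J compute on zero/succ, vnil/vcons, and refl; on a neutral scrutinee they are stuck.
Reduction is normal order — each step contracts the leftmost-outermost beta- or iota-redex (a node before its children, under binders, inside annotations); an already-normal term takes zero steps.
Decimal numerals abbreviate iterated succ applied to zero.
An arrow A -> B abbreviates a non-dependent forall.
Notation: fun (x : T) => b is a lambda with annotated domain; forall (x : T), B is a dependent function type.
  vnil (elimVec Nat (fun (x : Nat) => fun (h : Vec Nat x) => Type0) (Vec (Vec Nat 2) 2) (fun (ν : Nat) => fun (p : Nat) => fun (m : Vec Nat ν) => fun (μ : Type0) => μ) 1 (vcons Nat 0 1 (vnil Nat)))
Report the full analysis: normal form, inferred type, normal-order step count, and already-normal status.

normal form:
  vnil (Vec (Vec Nat 2) 2)
inferred type:
  Vec (Vec (Vec Nat 2) 2) 0
reduction steps (normal order): 6
already normal: no
first contracted redex: an elimVec iota-redex


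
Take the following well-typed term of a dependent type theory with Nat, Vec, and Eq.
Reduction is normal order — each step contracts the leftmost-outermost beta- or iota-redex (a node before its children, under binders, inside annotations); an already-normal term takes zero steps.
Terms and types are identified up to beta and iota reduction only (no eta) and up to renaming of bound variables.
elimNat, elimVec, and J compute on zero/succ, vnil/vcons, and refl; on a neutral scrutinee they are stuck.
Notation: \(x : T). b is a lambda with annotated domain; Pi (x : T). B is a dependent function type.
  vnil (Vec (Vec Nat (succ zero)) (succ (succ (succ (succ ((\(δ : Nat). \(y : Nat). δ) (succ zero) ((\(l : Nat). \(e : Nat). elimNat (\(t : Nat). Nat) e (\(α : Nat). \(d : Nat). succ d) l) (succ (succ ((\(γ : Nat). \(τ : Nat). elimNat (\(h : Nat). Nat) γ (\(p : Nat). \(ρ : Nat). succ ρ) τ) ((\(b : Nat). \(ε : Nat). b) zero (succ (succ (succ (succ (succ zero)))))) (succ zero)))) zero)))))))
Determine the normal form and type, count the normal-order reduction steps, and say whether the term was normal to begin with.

reduced normal form:
  vnil (Vec (Vec Nat (succ zero)) (succ (succ (succ (succ (succ zero))))))
the term's type:
  Vec (Vec (Vec Nat (succ zero)) (succ (succ (succ (succ (succ zero)))))) zero
steps to reach normal form (normal order): 2
started in normal form: no
first contracted redex: a beta-redex


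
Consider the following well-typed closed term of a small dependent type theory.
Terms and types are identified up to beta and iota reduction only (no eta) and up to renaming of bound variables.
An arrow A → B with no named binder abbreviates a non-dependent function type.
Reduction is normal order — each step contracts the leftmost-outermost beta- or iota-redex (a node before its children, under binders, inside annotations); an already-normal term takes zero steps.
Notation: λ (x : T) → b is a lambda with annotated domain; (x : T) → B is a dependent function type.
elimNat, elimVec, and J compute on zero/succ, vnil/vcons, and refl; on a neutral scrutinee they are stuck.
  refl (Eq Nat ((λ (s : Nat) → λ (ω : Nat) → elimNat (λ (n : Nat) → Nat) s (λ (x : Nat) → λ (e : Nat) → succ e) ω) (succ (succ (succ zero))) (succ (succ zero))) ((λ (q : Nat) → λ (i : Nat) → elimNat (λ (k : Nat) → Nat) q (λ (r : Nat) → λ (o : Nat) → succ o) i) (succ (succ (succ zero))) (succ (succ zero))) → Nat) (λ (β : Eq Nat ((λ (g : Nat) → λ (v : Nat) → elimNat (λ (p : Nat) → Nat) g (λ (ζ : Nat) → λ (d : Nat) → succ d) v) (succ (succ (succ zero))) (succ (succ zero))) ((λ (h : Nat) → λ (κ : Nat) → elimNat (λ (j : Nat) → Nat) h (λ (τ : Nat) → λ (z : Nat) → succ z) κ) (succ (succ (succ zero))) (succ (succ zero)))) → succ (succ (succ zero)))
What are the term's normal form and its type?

resulting normal form:
  refl (Eq Nat (succ (succ (succ (succ (succ zero))))) (succ (succ (succ (succ (succ zero))))) → Nat) (λ (s : Eq Nat (succ (succ (succ (succ (succ zero))))) (succ (succ (succ (succ (succ zero)))))) → succ (succ (succ zero)))
the term's type:
  Eq (Eq Nat (succ (succ (succ (succ (succ zero))))) (succ (succ (succ (succ (succ zero))))) → Nat) (λ (s : Eq Nat (succ (succ (succ (succ (succ zero))))) (succ (succ (succ (succ (succ zero)))))) → succ (succ (succ zero))) (λ (ω : Eq Nat (succ (succ (succ (succ (succ zero))))) (succ (succ (succ (succ (succ zero)))))) → succ (succ (succ zero)))


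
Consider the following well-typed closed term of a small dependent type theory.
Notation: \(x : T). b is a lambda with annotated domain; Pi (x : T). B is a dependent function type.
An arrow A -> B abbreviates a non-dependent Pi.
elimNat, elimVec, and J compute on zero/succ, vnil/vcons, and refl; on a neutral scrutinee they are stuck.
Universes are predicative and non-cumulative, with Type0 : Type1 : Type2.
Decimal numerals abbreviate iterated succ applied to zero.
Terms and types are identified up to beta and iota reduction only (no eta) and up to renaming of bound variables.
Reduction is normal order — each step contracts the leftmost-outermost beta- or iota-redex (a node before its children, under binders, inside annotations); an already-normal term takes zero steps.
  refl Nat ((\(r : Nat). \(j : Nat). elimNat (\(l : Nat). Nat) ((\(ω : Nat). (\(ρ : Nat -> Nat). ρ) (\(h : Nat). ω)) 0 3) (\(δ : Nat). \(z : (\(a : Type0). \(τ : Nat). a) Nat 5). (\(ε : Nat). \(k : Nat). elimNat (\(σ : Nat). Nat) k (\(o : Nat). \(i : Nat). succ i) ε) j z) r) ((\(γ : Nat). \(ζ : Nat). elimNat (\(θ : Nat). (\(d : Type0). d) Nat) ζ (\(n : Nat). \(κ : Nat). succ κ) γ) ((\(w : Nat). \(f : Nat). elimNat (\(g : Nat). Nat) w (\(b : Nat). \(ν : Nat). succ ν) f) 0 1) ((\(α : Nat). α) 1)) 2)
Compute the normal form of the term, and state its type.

resulting normal form:
  refl Nat 4
inferred type:
  Eq Nat 4 4
observation: the leftmost-outermost redex is a beta-redex, and normalization takes 37 steps.
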